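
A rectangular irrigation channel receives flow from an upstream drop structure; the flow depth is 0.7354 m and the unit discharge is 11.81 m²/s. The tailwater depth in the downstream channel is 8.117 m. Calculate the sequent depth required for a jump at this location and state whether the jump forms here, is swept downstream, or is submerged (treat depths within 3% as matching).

y₂ = 5.861 m; the jump is submerged

V₁ = q/y₁ = 11.81/0.7354 = 16.06 m/s. Fr₁ = V₁/√(g·y₁) = 16.06/√(9.81×0.7354) = 5.979.
From the momentum equation for a rectangular channel, y₂/y₁ = ½[√(1 + 8Fr₁²) − 1] = ½[√286.99 − 1] = 7.970.
y₂ = 7.970 × 0.7354 = 5.861 m.
Tailwater y_tw = 8.117 m: y_tw > y₂, so the jump is submerged.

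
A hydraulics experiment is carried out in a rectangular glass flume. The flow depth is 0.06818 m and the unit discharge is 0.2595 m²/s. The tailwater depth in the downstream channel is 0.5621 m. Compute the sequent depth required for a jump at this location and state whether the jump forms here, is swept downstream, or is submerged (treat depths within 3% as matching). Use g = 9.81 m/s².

y₂ = 0.4159 m; the jump is submerged

V₁ = q/y₁ = 0.2595/0.06818 = 3.806 m/s. Fr₁ = V₁/√(g·y₁) = 3.806/√(9.81×0.06818) = 4.654.
Bélanger equation: y₂/y₁ = ½[√(1 + 8Fr₁²) − 1] = ½[√174.27 − 1] = 6.101.
y₂ = 6.101 × 0.06818 = 0.4159 m.
Tailwater y_tw = 0.5621 m: y_tw > y₂, so the jump is submerged.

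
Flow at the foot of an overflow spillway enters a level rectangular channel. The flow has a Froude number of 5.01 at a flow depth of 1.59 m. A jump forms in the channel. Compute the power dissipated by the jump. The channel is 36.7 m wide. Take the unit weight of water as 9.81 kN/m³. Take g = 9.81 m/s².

Fr₁ = 5.01 (given).
Conjugate-depth relation: y₂/y₁ = ½[√(1 + 8Fr₁²) − 1] = ½[√201.8 − 1] = 6.60.
y₂ = 6.60 × 1.59 = 10.5 m.
Head loss: ΔE = (y₂ − y₁)³/(4y₁y₂) = (10.5 − 1.59)³/(4×1.59×10.5) = 707/66.8 = 10.6 m.
V₁ = Fr₁·√(g·y₁) = 5.01×√(9.81×1.59) = 19.8 m/s; q = V₁·y₁ = 31.5 m²/s. Q = q·b = 31.5 × 36.7 = 1155 m³/s. P = γ·Q·ΔE = 9.81 × 1155 × 10.6 = 119931 kW.

P = 119931 kW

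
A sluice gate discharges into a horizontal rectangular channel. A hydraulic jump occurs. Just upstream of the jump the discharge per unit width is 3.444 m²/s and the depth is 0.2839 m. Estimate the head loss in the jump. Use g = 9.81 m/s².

V₁ = q/y₁ = 3.444/0.2839 = 12.13 m/s. Fr₁ = V₁/√(g·y₁) = 12.13/√(9.81×0.2839) = 7.269.
Conjugate-depth relation: y₂/y₁ = ½[√(1 + 8Fr₁²) − 1] = ½[√423.72 − 1] = 9.792.
y₂ = 9.792 × 0.2839 = 2.780 m.
Head loss: ΔE = (y₂ − y₁)³/(4y₁y₂) = (2.780 − 0.2839)³/(4×0.2839×2.780) = 15.55/3.157 = 4.926 m.

ΔE = 4.926 m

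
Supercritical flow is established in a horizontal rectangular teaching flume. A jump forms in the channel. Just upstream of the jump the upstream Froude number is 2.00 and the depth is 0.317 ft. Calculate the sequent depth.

Fr₁ = 2.00 (given).
From the momentum equation for a rectangular channel, y₂/y₁ = ½[√(1 + 8Fr₁²) − 1] = ½[√33.00 − 1] = 2.37.
y₂ = 2.37 × 0.317 = 0.752 ft.

y₂ = 0.752 ft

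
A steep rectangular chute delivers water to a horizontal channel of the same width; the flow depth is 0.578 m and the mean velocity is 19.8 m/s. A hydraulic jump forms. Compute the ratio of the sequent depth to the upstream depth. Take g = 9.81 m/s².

Fr₁ = V₁/√(g·y₁) = 19.8/√(9.81×0.578) = 8.32.
Bélanger equation: y₂/y₁ = ½[√(1 + 8Fr₁²) − 1] = ½[√554.1 − 1] = 11.3.

y₂/y₁ = 11.3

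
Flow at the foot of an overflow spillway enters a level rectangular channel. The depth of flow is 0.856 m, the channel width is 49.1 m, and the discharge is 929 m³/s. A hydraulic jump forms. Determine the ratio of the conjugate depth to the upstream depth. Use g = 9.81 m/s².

y₂/y₁ = 10.3

q = Q/b = 929/49.1 = 18.9 m²/s; V₁ = q/y₁ = 22.1 m/s. Fr₁ = V₁/√(g·y₁) = 7.63.
By Bélanger, y₂/y₁ = ½[√(1 + 8Fr₁²) − 1] = ½[√466.4 − 1] = 10.3.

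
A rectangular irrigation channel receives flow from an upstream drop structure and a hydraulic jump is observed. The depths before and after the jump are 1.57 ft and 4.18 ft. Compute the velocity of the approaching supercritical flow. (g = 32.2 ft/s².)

For a rectangular channel the momentum equation gives q² = ½·g·y₁·y₂·(y₁ + y₂) = ½×32.2×1.57×4.18×5.75 = 608.
q = √608 = 24.6 ft²/s.
V₁ = q/y₁ = 24.6/1.57 = 15.7 ft/s.

V₁ = 15.7 ft/s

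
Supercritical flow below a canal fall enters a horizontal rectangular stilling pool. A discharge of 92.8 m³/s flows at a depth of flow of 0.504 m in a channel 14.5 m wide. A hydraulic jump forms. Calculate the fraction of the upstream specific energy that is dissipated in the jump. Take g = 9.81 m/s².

ΔE/E₁ = 0.545 (54.5%)

q = Q/b = 92.8/14.5 = 6.40 m²/s; V₁ = q/y₁ = 12.7 m/s. Fr₁ = V₁/√(g·y₁) = 5.71.
Conjugate-depth relation: y₂/y₁ = ½[√(1 + 8Fr₁²) − 1] = ½[√261.9 − 1] = 7.59.
y₂ = 7.59 × 0.504 = 3.83 m.
E₁ = y₁ + V₁²/2g = 8.72 m. ΔE = (y₂ − y₁)³/(4y₁y₂) = 4.75 m. ΔE/E₁ = 4.75/8.72 = 0.545.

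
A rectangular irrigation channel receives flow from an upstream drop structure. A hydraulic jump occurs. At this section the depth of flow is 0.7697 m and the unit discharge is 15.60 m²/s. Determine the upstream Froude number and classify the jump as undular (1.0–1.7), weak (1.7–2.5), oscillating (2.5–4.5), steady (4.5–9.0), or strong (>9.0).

V₁ = q/y₁ = 15.60/0.7697 = 20.27 m/s. Fr₁ = V₁/√(g·y₁) = 20.27/√(9.81×0.7697) = 7.376.
Fr₁ = 7.376 lies in the steady range.

Fr₁ = 7.376; steady jump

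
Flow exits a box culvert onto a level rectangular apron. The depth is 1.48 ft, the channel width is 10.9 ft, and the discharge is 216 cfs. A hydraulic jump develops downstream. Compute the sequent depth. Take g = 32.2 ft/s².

q = Q/b = 216/10.9 = 19.8 ft²/s; V₁ = q/y₁ = 13.4 ft/s. Fr₁ = V₁/√(g·y₁) = 1.94.
From the momentum equation for a rectangular channel, y₂/y₁ = ½[√(1 + 8Fr₁²) − 1] = ½[√31.10 − 1] = 2.29.
y₂ = 2.29 × 1.48 = 3.39 ft.

y₂ = 3.39 ft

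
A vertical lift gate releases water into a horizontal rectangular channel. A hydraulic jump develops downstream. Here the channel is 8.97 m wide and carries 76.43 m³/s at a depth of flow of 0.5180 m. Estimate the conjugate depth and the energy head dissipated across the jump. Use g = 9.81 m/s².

y₂ = 5.093 m; ΔE = 9.073 m

q = Q/b = 76.43/8.97 = 8.521 m²/s; V₁ = q/y₁ = 16.45 m/s. Fr₁ = V₁/√(g·y₁) = 7.297.
Sequent-depth ratio: y₂/y₁ = ½[√(1 + 8Fr₁²) − 1] = ½[√426.97 − 1] = 9.832.
y₂ = 9.832 × 0.5180 = 5.093 m.
V₂ = q/y₂ = 8.521/5.093 = 1.673 m/s. E₁ = y₁ + V₁²/2g = 14.31 m; E₂ = y₂ + V₂²/2g = 5.235 m. ΔE = E₁ − E₂ = 9.073 m.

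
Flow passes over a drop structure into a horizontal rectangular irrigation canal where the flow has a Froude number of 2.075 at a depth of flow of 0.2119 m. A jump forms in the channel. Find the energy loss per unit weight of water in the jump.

ΔE = 0.06889 m

Fr₁ = 2.075 (given).
Sequent-depth ratio: y₂/y₁ = ½[√(1 + 8Fr₁²) − 1] = ½[√35.445 − 1] = 2.477.
y₂ = 2.477 × 0.2119 = 0.5248 m.
V₁ = Fr₁·√(g·y₁) = 2.075×√(9.81×0.2119) = 2.992 m/s; q = V₁·y₁ = 0.6339 m²/s. V₂ = q/y₂ = 0.6339/0.5248 = 1.208 m/s. E₁ = y₁ + V₁²/2g = 0.6681 m; E₂ = y₂ + V₂²/2g = 0.5992 m. ΔE = E₁ − E₂ = 0.06889 m.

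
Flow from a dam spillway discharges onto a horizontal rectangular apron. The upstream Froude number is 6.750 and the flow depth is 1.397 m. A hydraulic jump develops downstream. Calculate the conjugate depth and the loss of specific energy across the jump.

y₂ = 12.66 m; ΔE = 20.18 m

Fr₁ = 6.750 (given).
From the momentum equation for a rectangular channel, y₂/y₁ = ½[√(1 + 8Fr₁²) − 1] = ½[√365.50 − 1] = 9.059.
y₂ = 9.059 × 1.397 = 12.66 m.
V₁ = Fr₁·√(g·y₁) = 6.750×√(9.81×1.397) = 24.99 m/s; q = V₁·y₁ = 34.91 m²/s. V₂ = q/y₂ = 34.91/12.66 = 2.758 m/s. E₁ = y₁ + V₁²/2g = 33.22 m; E₂ = y₂ + V₂²/2g = 13.04 m. ΔE = E₁ − E₂ = 20.18 m.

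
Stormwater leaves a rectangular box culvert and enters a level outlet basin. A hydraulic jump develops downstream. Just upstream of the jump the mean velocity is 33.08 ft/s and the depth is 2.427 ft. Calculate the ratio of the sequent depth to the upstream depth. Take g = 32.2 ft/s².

y₂/y₁ = 4.816

Fr₁ = V₁/√(g·y₁) = 33.08/√(32.2×2.427) = 3.742.
Conjugate-depth relation: y₂/y₁ = ½[√(1 + 8Fr₁²) − 1] = ½[√113.02 − 1] = 4.816.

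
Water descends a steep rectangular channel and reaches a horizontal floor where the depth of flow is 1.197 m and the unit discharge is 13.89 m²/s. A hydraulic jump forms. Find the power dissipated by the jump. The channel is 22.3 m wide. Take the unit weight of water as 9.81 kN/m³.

V₁ = q/y₁ = 13.89/1.197 = 11.60 m/s. Fr₁ = V₁/√(g·y₁) = 11.60/√(9.81×1.197) = 3.386.
Sequent-depth ratio: y₂/y₁ = ½[√(1 + 8Fr₁²) − 1] = ½[√92.737 − 1] = 4.315.
y₂ = 4.315 × 1.197 = 5.165 m.
V₂ = q/y₂ = 13.89/5.165 = 2.689 m/s. E₁ = y₁ + V₁²/2g = 8.060 m; E₂ = y₂ + V₂²/2g = 5.534 m. ΔE = E₁ − E₂ = 2.526 m.
Q = q·b = 13.89 × 22.3 = 309.7 m³/s. P = γ·Q·ΔE = 9.81 × 309.7 × 2.526 = 7677 kW.

P = 7677 kW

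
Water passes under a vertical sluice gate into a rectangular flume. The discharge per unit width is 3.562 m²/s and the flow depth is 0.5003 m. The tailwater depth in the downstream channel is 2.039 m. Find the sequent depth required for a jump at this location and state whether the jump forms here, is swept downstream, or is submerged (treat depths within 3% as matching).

y₂ = 2.037 m; the jump forms here

V₁ = q/y₁ = 3.562/0.5003 = 7.120 m/s. Fr₁ = V₁/√(g·y₁) = 7.120/√(9.81×0.5003) = 3.214.
Conjugate-depth relation: y₂/y₁ = ½[√(1 + 8Fr₁²) − 1] = ½[√83.626 − 1] = 4.072.
y₂ = 4.072 × 0.5003 = 2.037 m.
Tailwater y_tw = 2.039 m: y_tw ≈ y₂, so the jump forms here.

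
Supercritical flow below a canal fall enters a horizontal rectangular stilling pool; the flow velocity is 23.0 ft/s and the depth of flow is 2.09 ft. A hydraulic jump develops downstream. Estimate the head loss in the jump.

ΔE = 2.32 ft

Fr₁ = V₁/√(g·y₁) = 23.0/√(32.2×2.09) = 2.80.
By Bélanger, y₂/y₁ = ½[√(1 + 8Fr₁²) − 1] = ½[√63.88 − 1] = 3.50.
y₂ = 3.50 × 2.09 = 7.31 ft.
q = V₁·y₁ = 23.0 × 2.09 = 48.1 ft²/s. V₂ = q/y₂ = 48.1/7.31 = 6.58 ft/s. E₁ = y₁ + V₁²/2g = 10.3 ft; E₂ = y₂ + V₂²/2g = 7.98 ft. ΔE = E₁ − E₂ = 2.32 ft.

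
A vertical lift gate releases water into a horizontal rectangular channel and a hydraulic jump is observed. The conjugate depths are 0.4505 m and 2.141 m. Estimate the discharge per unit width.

For a rectangular channel the momentum equation gives q² = ½·g·y₁·y₂·(y₁ + y₂) = ½×9.81×0.4505×2.141×2.591 = 12.26.
q = √12.26 = 3.501 m²/s.

q = 3.501 m²/s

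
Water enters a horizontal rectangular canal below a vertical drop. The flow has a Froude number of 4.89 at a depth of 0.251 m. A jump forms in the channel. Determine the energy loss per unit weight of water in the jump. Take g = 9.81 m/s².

ΔE = 1.56 m

Fr₁ = 4.89 (given).
From the momentum equation for a rectangular channel, y₂/y₁ = ½[√(1 + 8Fr₁²) − 1] = ½[√192.3 − 1] = 6.43.
y₂ = 6.43 × 0.251 = 1.61 m.
Head loss: ΔE = (y₂ − y₁)³/(4y₁y₂) = (1.61 − 0.251)³/(4×0.251×1.61) = 2.54/1.62 = 1.56 m.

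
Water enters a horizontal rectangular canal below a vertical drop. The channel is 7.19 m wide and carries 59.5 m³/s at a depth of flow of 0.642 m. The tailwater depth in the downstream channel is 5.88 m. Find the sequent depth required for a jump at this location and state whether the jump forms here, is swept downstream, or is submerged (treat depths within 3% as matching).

q = Q/b = 59.5/7.19 = 8.28 m²/s; V₁ = q/y₁ = 12.9 m/s. Fr₁ = V₁/√(g·y₁) = 5.14.
Bélanger equation: y₂/y₁ = ½[√(1 + 8Fr₁²) − 1] = ½[√212.1 − 1] = 6.78.
y₂ = 6.78 × 0.642 = 4.35 m.
Tailwater y_tw = 5.88 m: y_tw > y₂, so the jump is submerged.

y₂ = 4.35 m; the jump is submerged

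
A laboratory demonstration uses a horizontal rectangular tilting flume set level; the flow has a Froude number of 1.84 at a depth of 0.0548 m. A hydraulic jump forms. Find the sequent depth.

y₂ = 0.118 m

Fr₁ = 1.84 (given).
From the momentum equation for a rectangular channel, y₂/y₁ = ½[√(1 + 8Fr₁²) − 1] = ½[√28.08 − 1] = 2.15.
y₂ = 2.15 × 0.0548 = 0.118 m.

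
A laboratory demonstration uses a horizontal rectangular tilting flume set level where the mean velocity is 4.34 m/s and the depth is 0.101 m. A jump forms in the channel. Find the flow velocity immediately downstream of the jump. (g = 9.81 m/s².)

V₂ = 0.763 m/s

Fr₁ = V₁/√(g·y₁) = 4.34/√(9.81×0.101) = 4.36.
From the momentum equation for a rectangular channel, y₂/y₁ = ½[√(1 + 8Fr₁²) − 1] = ½[√153.1 − 1] = 5.69.
y₂ = 5.69 × 0.101 = 0.574 m.
q = V₁·y₁ = 4.34 × 0.101 = 0.438 m²/s.
V₂ = q/y₂ = 0.438/0.574 = 0.763 m/s.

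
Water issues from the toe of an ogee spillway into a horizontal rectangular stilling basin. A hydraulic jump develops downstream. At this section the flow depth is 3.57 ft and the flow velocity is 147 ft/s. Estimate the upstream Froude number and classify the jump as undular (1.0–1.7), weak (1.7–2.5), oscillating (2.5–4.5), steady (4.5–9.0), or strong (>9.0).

Fr₁ = 13.7; strong jump

Fr₁ = V₁/√(g·y₁) = 147/√(32.2×3.57) = 13.7.
Fr₁ = 13.7 lies in the strong range.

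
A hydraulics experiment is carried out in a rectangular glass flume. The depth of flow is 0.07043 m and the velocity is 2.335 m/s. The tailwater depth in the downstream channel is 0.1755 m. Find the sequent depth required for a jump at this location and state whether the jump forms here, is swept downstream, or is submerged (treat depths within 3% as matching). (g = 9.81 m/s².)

Fr₁ = V₁/√(g·y₁) = 2.335/√(9.81×0.07043) = 2.809.
Bélanger equation: y₂/y₁ = ½[√(1 + 8Fr₁²) − 1] = ½[√64.130 − 1] = 3.504.
y₂ = 3.504 × 0.07043 = 0.2468 m.
Tailwater y_tw = 0.1755 m: y_tw < y₂, so the jump is swept downstream.

y₂ = 0.2468 m; the jump is swept downstream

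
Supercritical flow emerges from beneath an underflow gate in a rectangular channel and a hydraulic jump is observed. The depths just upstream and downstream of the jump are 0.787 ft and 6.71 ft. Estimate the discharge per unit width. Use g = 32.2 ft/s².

For a rectangular channel the momentum equation gives q² = ½·g·y₁·y₂·(y₁ + y₂) = ½×32.2×0.787×6.71×7.50 = 637.
q = √637 = 25.2 ft²/s.

q = 25.2 ft²/s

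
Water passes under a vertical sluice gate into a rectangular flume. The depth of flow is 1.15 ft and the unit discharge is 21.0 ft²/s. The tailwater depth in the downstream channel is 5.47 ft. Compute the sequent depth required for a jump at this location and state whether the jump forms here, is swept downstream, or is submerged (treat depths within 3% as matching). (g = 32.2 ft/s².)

y₂ = 4.34 ft; the jump is submerged

V₁ = q/y₁ = 21.0/1.15 = 18.3 ft/s. Fr₁ = V₁/√(g·y₁) = 18.3/√(32.2×1.15) = 3.00.
By Bélanger, y₂/y₁ = ½[√(1 + 8Fr₁²) − 1] = ½[√73.04 − 1] = 3.77.
y₂ = 3.77 × 1.15 = 4.34 ft.
Tailwater y_tw = 5.47 ft: y_tw > y₂, so the jump is submerged.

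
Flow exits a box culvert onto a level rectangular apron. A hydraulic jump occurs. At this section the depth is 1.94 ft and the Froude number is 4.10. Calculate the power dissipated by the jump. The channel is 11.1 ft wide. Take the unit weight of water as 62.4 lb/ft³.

Fr₁ = 4.10 (given).
By Bélanger, y₂/y₁ = ½[√(1 + 8Fr₁²) − 1] = ½[√135.5 − 1] = 5.32.
y₂ = 5.32 × 1.94 = 10.3 ft.
Head loss: ΔE = (y₂ − y₁)³/(4y₁y₂) = (10.3 − 1.94)³/(4×1.94×10.3) = 589/80.1 = 7.35 ft.
V₁ = Fr₁·√(g·y₁) = 4.10×√(32.2×1.94) = 32.4 ft/s; q = V₁·y₁ = 62.9 ft²/s. Q = q·b = 62.9 × 11.1 = 698 cfs. P = γ·Q·ΔE/550 = 62.4 × 698 × 7.35 / 550 = 582 hp.

P = 582 hp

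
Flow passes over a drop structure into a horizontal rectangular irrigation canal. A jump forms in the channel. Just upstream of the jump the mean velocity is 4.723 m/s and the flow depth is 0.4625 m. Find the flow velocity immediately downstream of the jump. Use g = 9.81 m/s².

Fr₁ = V₁/√(g·y₁) = 4.723/√(9.81×0.4625) = 2.217.
Bélanger equation: y₂/y₁ = ½[√(1 + 8Fr₁²) − 1] = ½[√40.332 − 1] = 2.675.
y₂ = 2.675 × 0.4625 = 1.237 m.
q = V₁·y₁ = 4.723 × 0.4625 = 2.184 m²/s.
V₂ = q/y₂ = 2.184/1.237 = 1.765 m/s.

V₂ = 1.765 m/s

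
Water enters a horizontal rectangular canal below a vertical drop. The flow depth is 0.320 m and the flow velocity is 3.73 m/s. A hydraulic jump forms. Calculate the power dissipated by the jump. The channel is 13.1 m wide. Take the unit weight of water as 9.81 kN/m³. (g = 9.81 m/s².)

Fr₁ = V₁/√(g·y₁) = 3.73/√(9.81×0.320) = 2.11.
From the momentum equation for a rectangular channel, y₂/y₁ = ½[√(1 + 8Fr₁²) − 1] = ½[√36.46 − 1] = 2.52.
y₂ = 2.52 × 0.320 = 0.806 m.
q = V₁·y₁ = 3.73 × 0.320 = 1.19 m²/s. V₂ = q/y₂ = 1.19/0.806 = 1.48 m/s. E₁ = y₁ + V₁²/2g = 1.03 m; E₂ = y₂ + V₂²/2g = 0.918 m. ΔE = E₁ − E₂ = 0.111 m.
Q = q·b = 1.19 × 13.1 = 15.6 m³/s. P = γ·Q·ΔE = 9.81 × 15.6 × 0.111 = 17.1 kW.

P = 17.1 kW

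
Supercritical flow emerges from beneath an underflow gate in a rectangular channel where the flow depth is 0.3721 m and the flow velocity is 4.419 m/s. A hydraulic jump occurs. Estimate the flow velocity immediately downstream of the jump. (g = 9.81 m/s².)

Fr₁ = V₁/√(g·y₁) = 4.419/√(9.81×0.3721) = 2.313.
From the momentum equation for a rectangular channel, y₂/y₁ = ½[√(1 + 8Fr₁²) − 1] = ½[√43.797 − 1] = 2.809.
y₂ = 2.809 × 0.3721 = 1.045 m.
q = V₁·y₁ = 4.419 × 0.3721 = 1.644 m²/s.
V₂ = q/y₂ = 1.644/1.045 = 1.573 m/s.

V₂ = 1.573 m/s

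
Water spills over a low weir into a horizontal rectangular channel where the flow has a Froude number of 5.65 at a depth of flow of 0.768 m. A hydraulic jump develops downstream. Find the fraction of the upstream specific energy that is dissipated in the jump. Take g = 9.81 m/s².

ΔE/E₁ = 0.541 (54.1%)

Fr₁ = 5.65 (given).
Bélanger equation: y₂/y₁ = ½[√(1 + 8Fr₁²) − 1] = ½[√256.4 − 1] = 7.51.
y₂ = 7.51 × 0.768 = 5.76 m.
E₁ = y₁(1 + Fr₁²/2) = 0.768×(1 + 5.65²/2) = 13.0 m. ΔE = (y₂ − y₁)³/(4y₁y₂) = 7.04 m. ΔE/E₁ = 7.04/13.0 = 0.541.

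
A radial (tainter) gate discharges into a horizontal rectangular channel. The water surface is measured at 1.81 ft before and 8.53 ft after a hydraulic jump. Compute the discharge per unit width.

For a rectangular channel the momentum equation gives q² = ½·g·y₁·y₂·(y₁ + y₂) = ½×32.2×1.81×8.53×10.3 = 2570.
q = √2570 = 50.7 ft²/s.

q = 50.7 ft²/s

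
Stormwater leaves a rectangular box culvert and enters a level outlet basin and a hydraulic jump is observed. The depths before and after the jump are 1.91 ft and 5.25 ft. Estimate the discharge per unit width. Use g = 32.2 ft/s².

q = 34.0 ft²/s

For a rectangular channel the momentum equation gives q² = ½·g·y₁·y₂·(y₁ + y₂) = ½×32.2×1.91×5.25×7.16 = 1156.
q = √1156 = 34.0 ft²/s.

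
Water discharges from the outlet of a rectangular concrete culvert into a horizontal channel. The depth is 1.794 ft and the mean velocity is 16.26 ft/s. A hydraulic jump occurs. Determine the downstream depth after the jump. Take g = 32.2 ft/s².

Fr₁ = V₁/√(g·y₁) = 16.26/√(32.2×1.794) = 2.139.
From the momentum equation for a rectangular channel, y₂/y₁ = ½[√(1 + 8Fr₁²) − 1] = ½[√37.614 − 1] = 2.567.
y₂ = 2.567 × 1.794 = 4.604 ft.

y₂ = 4.604 ft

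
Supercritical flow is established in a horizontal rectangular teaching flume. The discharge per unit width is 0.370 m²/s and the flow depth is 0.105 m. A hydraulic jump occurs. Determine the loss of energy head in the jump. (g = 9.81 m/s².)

ΔE = 0.240 m

V₁ = q/y₁ = 0.370/0.105 = 3.52 m/s. Fr₁ = V₁/√(g·y₁) = 3.52/√(9.81×0.105) = 3.47.
From the momentum equation for a rectangular channel, y₂/y₁ = ½[√(1 + 8Fr₁²) − 1] = ½[√97.44 − 1] = 4.44.
y₂ = 4.44 × 0.105 = 0.466 m.
V₂ = q/y₂ = 0.370/0.466 = 0.794 m/s. E₁ = y₁ + V₁²/2g = 0.738 m; E₂ = y₂ + V₂²/2g = 0.498 m. ΔE = E₁ − E₂ = 0.240 m.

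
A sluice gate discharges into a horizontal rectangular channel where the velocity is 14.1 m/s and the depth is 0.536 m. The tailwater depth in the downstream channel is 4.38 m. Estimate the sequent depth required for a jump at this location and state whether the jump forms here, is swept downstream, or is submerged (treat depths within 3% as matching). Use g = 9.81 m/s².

Fr₁ = V₁/√(g·y₁) = 14.1/√(9.81×0.536) = 6.15.
By Bélanger, y₂/y₁ = ½[√(1 + 8Fr₁²) − 1] = ½[√303.5 − 1] = 8.21.
y₂ = 8.21 × 0.536 = 4.40 m.
Tailwater y_tw = 4.38 m: y_tw ≈ y₂, so the jump forms here.

y₂ = 4.40 m; the jump forms here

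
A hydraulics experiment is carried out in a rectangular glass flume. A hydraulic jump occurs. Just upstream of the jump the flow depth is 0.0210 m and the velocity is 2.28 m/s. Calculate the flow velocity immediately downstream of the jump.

Fr₁ = V₁/√(g·y₁) = 2.28/√(9.81×0.0210) = 5.02.
Conjugate-depth relation: y₂/y₁ = ½[√(1 + 8Fr₁²) − 1] = ½[√202.9 − 1] = 6.62.
y₂ = 6.62 × 0.0210 = 0.139 m.
q = V₁·y₁ = 2.28 × 0.0210 = 0.0479 m²/s.
V₂ = q/y₂ = 0.0479/0.139 = 0.344 m/s.

V₂ = 0.344 m/s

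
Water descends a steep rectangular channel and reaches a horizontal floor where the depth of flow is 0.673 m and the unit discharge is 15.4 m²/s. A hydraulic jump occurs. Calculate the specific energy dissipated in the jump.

V₁ = q/y₁ = 15.4/0.673 = 22.9 m/s. Fr₁ = V₁/√(g·y₁) = 22.9/√(9.81×0.673) = 8.91.
By Bélanger, y₂/y₁ = ½[√(1 + 8Fr₁²) − 1] = ½[√635.5 − 1] = 12.1.
y₂ = 12.1 × 0.673 = 8.15 m.
Head loss: ΔE = (y₂ − y₁)³/(4y₁y₂) = (8.15 − 0.673)³/(4×0.673×8.15) = 417/21.9 = 19.0 m.

ΔE = 19.0 m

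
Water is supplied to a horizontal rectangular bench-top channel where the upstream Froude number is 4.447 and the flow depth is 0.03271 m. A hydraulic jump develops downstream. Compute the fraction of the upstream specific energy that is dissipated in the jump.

ΔE/E₁ = 0.440 (44.0%)

Fr₁ = 4.447 (given).
Conjugate-depth relation: y₂/y₁ = ½[√(1 + 8Fr₁²) − 1] = ½[√159.21 − 1] = 5.809.
y₂ = 5.809 × 0.03271 = 0.1900 m.
E₁ = y₁(1 + Fr₁²/2) = 0.03271×(1 + 4.447²/2) = 0.3561 m. ΔE = (y₂ − y₁)³/(4y₁y₂) = 0.1566 m. ΔE/E₁ = 0.1566/0.3561 = 0.440.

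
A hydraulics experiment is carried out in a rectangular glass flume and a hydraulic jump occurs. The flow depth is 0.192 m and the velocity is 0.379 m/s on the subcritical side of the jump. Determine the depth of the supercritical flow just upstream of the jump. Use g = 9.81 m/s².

Fr₂ = V₂/√(g·y₂) = 0.379/√(9.81×0.192) = 0.276.
Applying the sequent-depth relation in reverse, y₁/y₂ = ½[√(1 + 8Fr₂²) − 1] = ½[√1.610 − 1] = 0.134.
y₁ = 0.134 × 0.192 = 0.0258 m.

y₁ = 0.0258 m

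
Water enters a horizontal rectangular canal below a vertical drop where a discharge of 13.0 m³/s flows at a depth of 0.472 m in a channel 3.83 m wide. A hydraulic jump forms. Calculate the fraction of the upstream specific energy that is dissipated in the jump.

q = Q/b = 13.0/3.83 = 3.39 m²/s; V₁ = q/y₁ = 7.19 m/s. Fr₁ = V₁/√(g·y₁) = 3.34.
Bélanger equation: y₂/y₁ = ½[√(1 + 8Fr₁²) − 1] = ½[√90.35 − 1] = 4.25.
y₂ = 4.25 × 0.472 = 2.01 m.
E₁ = y₁ + V₁²/2g = 3.11 m. ΔE = (y₂ − y₁)³/(4y₁y₂) = 0.955 m. ΔE/E₁ = 0.955/3.11 = 0.307.

ΔE/E₁ = 0.307 (30.7%)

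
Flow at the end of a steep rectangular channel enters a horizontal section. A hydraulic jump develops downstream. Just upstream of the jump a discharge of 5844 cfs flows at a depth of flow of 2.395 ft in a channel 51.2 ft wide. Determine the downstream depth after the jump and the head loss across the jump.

y₂ = 17.22 ft; ΔE = 19.76 ft

q = Q/b = 5844/51.2 = 114.1 ft²/s; V₁ = q/y₁ = 47.66 ft/s. Fr₁ = V₁/√(g·y₁) = 5.427.
From the momentum equation for a rectangular channel, y₂/y₁ = ½[√(1 + 8Fr₁²) − 1] = ½[√236.61 − 1] = 7.191.
y₂ = 7.191 × 2.395 = 17.22 ft.
Head loss: ΔE = (y₂ − y₁)³/(4y₁y₂) = (17.22 − 2.395)³/(4×2.395×17.22) = 3260/165.0 = 19.76 ft.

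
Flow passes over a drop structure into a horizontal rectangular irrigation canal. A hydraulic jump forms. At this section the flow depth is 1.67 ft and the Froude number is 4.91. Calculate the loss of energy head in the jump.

Fr₁ = 4.91 (given).
By Bélanger, y₂/y₁ = ½[√(1 + 8Fr₁²) − 1] = ½[√193.9 − 1] = 6.46.
y₂ = 6.46 × 1.67 = 10.8 ft.
Head loss: ΔE = (y₂ − y₁)³/(4y₁y₂) = (10.8 − 1.67)³/(4×1.67×10.8) = 759/72.1 = 10.5 ft.

ΔE = 10.5 ft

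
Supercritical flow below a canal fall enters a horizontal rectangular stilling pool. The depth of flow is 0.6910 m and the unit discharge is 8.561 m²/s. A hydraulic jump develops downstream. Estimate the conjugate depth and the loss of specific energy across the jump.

V₁ = q/y₁ = 8.561/0.6910 = 12.39 m/s. Fr₁ = V₁/√(g·y₁) = 12.39/√(9.81×0.6910) = 4.759.
Sequent-depth ratio: y₂/y₁ = ½[√(1 + 8Fr₁²) − 1] = ½[√182.15 − 1] = 6.248.
y₂ = 6.248 × 0.6910 = 4.317 m.
Head loss: ΔE = (y₂ − y₁)³/(4y₁y₂) = (4.317 − 0.6910)³/(4×0.6910×4.317) = 47.69/11.93 = 3.997 m.

y₂ = 4.317 m; ΔE = 3.997 m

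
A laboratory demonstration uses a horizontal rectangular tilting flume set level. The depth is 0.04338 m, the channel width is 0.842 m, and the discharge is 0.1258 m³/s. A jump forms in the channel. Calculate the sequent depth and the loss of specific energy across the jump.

q = Q/b = 0.1258/0.842 = 0.1494 m²/s; V₁ = q/y₁ = 3.444 m/s. Fr₁ = V₁/√(g·y₁) = 5.280.
From the momentum equation for a rectangular channel, y₂/y₁ = ½[√(1 + 8Fr₁²) − 1] = ½[√223.99 − 1] = 6.983.
y₂ = 6.983 × 0.04338 = 0.3029 m.
V₂ = q/y₂ = 0.1494/0.3029 = 0.4932 m/s. E₁ = y₁ + V₁²/2g = 0.6480 m; E₂ = y₂ + V₂²/2g = 0.3153 m. ΔE = E₁ − E₂ = 0.3326 m.

y₂ = 0.3029 m; ΔE = 0.3326 m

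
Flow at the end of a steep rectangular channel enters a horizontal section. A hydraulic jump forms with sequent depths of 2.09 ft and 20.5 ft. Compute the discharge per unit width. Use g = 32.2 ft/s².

q = 125 ft²/s

For a rectangular channel the momentum equation gives q² = ½·g·y₁·y₂·(y₁ + y₂) = ½×32.2×2.09×20.5×22.6 = 15583.
q = √15583 = 125 ft²/s.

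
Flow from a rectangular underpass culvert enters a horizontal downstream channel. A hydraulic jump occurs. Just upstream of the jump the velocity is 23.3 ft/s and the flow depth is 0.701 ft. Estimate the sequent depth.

y₂ = 4.52 ft

Fr₁ = V₁/√(g·y₁) = 23.3/√(32.2×0.701) = 4.90.
From the momentum equation for a rectangular channel, y₂/y₁ = ½[√(1 + 8Fr₁²) − 1] = ½[√193.4 − 1] = 6.45.
y₂ = 6.45 × 0.701 = 4.52 ft.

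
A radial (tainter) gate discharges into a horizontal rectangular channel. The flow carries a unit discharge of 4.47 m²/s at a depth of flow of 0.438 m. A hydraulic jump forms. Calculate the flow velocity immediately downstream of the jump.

V₁ = q/y₁ = 4.47/0.438 = 10.2 m/s. Fr₁ = V₁/√(g·y₁) = 10.2/√(9.81×0.438) = 4.92.
Bélanger equation: y₂/y₁ = ½[√(1 + 8Fr₁²) − 1] = ½[√194.9 − 1] = 6.48.
y₂ = 6.48 × 0.438 = 2.84 m.
V₂ = q/y₂ = 4.47/2.84 = 1.57 m/s.

V₂ = 1.57 m/s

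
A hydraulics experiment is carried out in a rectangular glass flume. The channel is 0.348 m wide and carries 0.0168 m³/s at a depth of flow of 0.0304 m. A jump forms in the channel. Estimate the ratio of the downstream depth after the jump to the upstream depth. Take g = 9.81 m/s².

q = Q/b = 0.0168/0.348 = 0.0483 m²/s; V₁ = q/y₁ = 1.59 m/s. Fr₁ = V₁/√(g·y₁) = 2.91.
Conjugate-depth relation: y₂/y₁ = ½[√(1 + 8Fr₁²) − 1] = ½[√68.65 − 1] = 3.64.

y₂/y₁ = 3.64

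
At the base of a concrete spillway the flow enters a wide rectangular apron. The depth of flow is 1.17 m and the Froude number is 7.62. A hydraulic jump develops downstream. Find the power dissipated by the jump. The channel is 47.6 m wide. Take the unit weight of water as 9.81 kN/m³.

P = 321289 kW

Fr₁ = 7.62 (given).
From the momentum equation for a rectangular channel, y₂/y₁ = ½[√(1 + 8Fr₁²) − 1] = ½[√465.5 − 1] = 10.3.
y₂ = 10.3 × 1.17 = 12.0 m.
Head loss: ΔE = (y₂ − y₁)³/(4y₁y₂) = (12.0 − 1.17)³/(4×1.17×12.0) = 1283/56.3 = 22.8 m.
V₁ = Fr₁·√(g·y₁) = 7.62×√(9.81×1.17) = 25.8 m/s; q = V₁·y₁ = 30.2 m²/s. Q = q·b = 30.2 × 47.6 = 1438 m³/s. P = γ·Q·ΔE = 9.81 × 1438 × 22.8 = 321289 kW.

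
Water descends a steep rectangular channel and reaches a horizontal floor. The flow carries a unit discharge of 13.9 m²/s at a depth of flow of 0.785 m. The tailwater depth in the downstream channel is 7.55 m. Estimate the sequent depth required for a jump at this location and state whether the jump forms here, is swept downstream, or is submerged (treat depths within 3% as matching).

y₂ = 6.70 m; the jump is submerged

V₁ = q/y₁ = 13.9/0.785 = 17.7 m/s. Fr₁ = V₁/√(g·y₁) = 17.7/√(9.81×0.785) = 6.38.
From the momentum equation for a rectangular channel, y₂/y₁ = ½[√(1 + 8Fr₁²) − 1] = ½[√326.7 − 1] = 8.54.
y₂ = 8.54 × 0.785 = 6.70 m.
Tailwater y_tw = 7.55 m: y_tw > y₂, so the jump is submerged.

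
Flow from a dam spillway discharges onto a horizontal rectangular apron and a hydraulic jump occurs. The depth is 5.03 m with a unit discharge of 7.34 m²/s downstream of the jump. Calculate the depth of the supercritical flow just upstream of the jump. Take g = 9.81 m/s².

V₂ = q/y₂ = 7.34/5.03 = 1.46 m/s; Fr₂ = V₂/√(g·y₂) = 0.208.
Since the conjugate-depth ratio holds either way, y₁/y₂ = ½[√(1 + 8Fr₂²) − 1] = ½[√1.345 − 1] = 0.0799.
y₁ = 0.0799 × 5.03 = 0.402 m.

y₁ = 0.402 m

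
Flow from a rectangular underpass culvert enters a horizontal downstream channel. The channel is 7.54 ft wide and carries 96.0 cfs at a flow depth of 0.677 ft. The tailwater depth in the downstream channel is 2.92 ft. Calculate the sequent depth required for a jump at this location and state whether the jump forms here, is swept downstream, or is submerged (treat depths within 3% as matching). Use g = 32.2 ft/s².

y₂ = 3.53 ft; the jump is swept downstream

q = Q/b = 96.0/7.54 = 12.7 ft²/s; V₁ = q/y₁ = 18.8 ft/s. Fr₁ = V₁/√(g·y₁) = 4.03.
Conjugate-depth relation: y₂/y₁ = ½[√(1 + 8Fr₁²) − 1] = ½[√130.8 − 1] = 5.22.
y₂ = 5.22 × 0.677 = 3.53 ft.
Tailwater y_tw = 2.92 ft: y_tw < y₂, so the jump is swept downstream.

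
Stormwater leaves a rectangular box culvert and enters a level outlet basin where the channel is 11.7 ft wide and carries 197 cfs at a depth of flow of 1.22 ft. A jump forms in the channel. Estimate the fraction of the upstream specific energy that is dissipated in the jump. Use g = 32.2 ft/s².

q = Q/b = 197/11.7 = 16.8 ft²/s; V₁ = q/y₁ = 13.8 ft/s. Fr₁ = V₁/√(g·y₁) = 2.20.
Conjugate-depth relation: y₂/y₁ = ½[√(1 + 8Fr₁²) − 1] = ½[√39.79 − 1] = 2.65.
y₂ = 2.65 × 1.22 = 3.24 ft.
E₁ = y₁ + V₁²/2g = 4.18 ft. ΔE = (y₂ − y₁)³/(4y₁y₂) = 0.520 ft. ΔE/E₁ = 0.520/4.18 = 0.124.

ΔE/E₁ = 0.124 (12.4%)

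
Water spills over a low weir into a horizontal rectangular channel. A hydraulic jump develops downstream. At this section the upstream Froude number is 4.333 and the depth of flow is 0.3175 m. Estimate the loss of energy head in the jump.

Fr₁ = 4.333 (given).
Sequent-depth ratio: y₂/y₁ = ½[√(1 + 8Fr₁²) − 1] = ½[√151.20 − 1] = 5.648.
y₂ = 5.648 × 0.3175 = 1.793 m.
Head loss: ΔE = (y₂ − y₁)³/(4y₁y₂) = (1.793 − 0.3175)³/(4×0.3175×1.793) = 3.214/2.277 = 1.411 m.

ΔE = 1.411 m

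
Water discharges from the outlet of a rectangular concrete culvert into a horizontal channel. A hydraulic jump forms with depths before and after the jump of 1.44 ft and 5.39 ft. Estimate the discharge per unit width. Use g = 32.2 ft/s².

q = 29.2 ft²/s

For a rectangular channel the momentum equation gives q² = ½·g·y₁·y₂·(y₁ + y₂) = ½×32.2×1.44×5.39×6.83 = 853.
q = √853 = 29.2 ft²/s.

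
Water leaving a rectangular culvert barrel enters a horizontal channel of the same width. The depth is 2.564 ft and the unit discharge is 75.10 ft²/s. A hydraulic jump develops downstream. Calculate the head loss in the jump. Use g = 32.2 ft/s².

ΔE = 4.611 ft

V₁ = q/y₁ = 75.10/2.564 = 29.29 ft/s. Fr₁ = V₁/√(g·y₁) = 29.29/√(32.2×2.564) = 3.224.
Conjugate-depth relation: y₂/y₁ = ½[√(1 + 8Fr₁²) − 1] = ½[√84.130 − 1] = 4.086.
y₂ = 4.086 × 2.564 = 10.48 ft.
Head loss: ΔE = (y₂ − y₁)³/(4y₁y₂) = (10.48 − 2.564)³/(4×2.564×10.48) = 495.4/107.5 = 4.611 ft.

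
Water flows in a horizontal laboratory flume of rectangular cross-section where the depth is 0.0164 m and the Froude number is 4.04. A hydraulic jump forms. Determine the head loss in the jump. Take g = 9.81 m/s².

ΔE = 0.0595 m

Fr₁ = 4.04 (given).
Bélanger equation: y₂/y₁ = ½[√(1 + 8Fr₁²) − 1] = ½[√131.6 − 1] = 5.24.
y₂ = 5.24 × 0.0164 = 0.0859 m.
V₁ = Fr₁·√(g·y₁) = 4.04×√(9.81×0.0164) = 1.62 m/s; q = V₁·y₁ = 0.0266 m²/s. V₂ = q/y₂ = 0.0266/0.0859 = 0.310 m/s. E₁ = y₁ + V₁²/2g = 0.150 m; E₂ = y₂ + V₂²/2g = 0.0907 m. ΔE = E₁ − E₂ = 0.0595 m.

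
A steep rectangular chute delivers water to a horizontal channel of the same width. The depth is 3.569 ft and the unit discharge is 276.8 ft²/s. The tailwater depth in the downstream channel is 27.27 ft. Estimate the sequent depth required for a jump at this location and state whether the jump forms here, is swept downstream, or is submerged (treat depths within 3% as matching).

y₂ = 34.77 ft; the jump is swept downstream

V₁ = q/y₁ = 276.8/3.569 = 77.56 ft/s. Fr₁ = V₁/√(g·y₁) = 77.56/√(32.2×3.569) = 7.235.
Conjugate-depth relation: y₂/y₁ = ½[√(1 + 8Fr₁²) − 1] = ½[√419.72 − 1] = 9.744.
y₂ = 9.744 × 3.569 = 34.77 ft.
Tailwater y_tw = 27.27 ft: y_tw < y₂, so the jump is swept downstream.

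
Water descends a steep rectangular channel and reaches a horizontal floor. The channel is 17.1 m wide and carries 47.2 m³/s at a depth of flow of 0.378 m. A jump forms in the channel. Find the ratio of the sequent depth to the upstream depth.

y₂/y₁ = 4.89

q = Q/b = 47.2/17.1 = 2.76 m²/s; V₁ = q/y₁ = 7.30 m/s. Fr₁ = V₁/√(g·y₁) = 3.79.
Sequent-depth ratio: y₂/y₁ = ½[√(1 + 8Fr₁²) − 1] = ½[√116.0 − 1] = 4.89.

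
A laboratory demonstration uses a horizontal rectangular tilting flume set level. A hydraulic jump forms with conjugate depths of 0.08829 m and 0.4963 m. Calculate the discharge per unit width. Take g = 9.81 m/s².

q = 0.3545 m²/s

For a rectangular channel the momentum equation gives q² = ½·g·y₁·y₂·(y₁ + y₂) = ½×9.81×0.08829×0.4963×0.5846 = 0.1256.
q = √0.1256 = 0.3545 m²/s.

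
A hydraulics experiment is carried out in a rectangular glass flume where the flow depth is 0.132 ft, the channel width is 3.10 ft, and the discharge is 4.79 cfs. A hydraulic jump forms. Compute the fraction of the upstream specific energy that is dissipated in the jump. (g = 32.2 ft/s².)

q = Q/b = 4.79/3.10 = 1.55 ft²/s; V₁ = q/y₁ = 11.7 ft/s. Fr₁ = V₁/√(g·y₁) = 5.68.
Bélanger equation: y₂/y₁ = ½[√(1 + 8Fr₁²) − 1] = ½[√258.9 − 1] = 7.55.
y₂ = 7.55 × 0.132 = 0.996 ft.
E₁ = y₁ + V₁²/2g = 2.26 ft. ΔE = (y₂ − y₁)³/(4y₁y₂) = 1.23 ft. ΔE/E₁ = 1.23/2.26 = 0.543.

ΔE/E₁ = 0.543 (54.3%)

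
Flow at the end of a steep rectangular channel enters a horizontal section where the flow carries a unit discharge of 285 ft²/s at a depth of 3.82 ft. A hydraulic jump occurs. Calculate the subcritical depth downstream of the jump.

V₁ = q/y₁ = 285/3.82 = 74.6 ft/s. Fr₁ = V₁/√(g·y₁) = 74.6/√(32.2×3.82) = 6.73.
Conjugate-depth relation: y₂/y₁ = ½[√(1 + 8Fr₁²) − 1] = ½[√363.0 − 1] = 9.03.
y₂ = 9.03 × 3.82 = 34.5 ft.

y₂ = 34.5 ft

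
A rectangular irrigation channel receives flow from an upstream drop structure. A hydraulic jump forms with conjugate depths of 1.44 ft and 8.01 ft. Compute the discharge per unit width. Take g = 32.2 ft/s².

q = 41.9 ft²/s

For a rectangular channel the momentum equation gives q² = ½·g·y₁·y₂·(y₁ + y₂) = ½×32.2×1.44×8.01×9.45 = 1755.
q = √1755 = 41.9 ft²/s.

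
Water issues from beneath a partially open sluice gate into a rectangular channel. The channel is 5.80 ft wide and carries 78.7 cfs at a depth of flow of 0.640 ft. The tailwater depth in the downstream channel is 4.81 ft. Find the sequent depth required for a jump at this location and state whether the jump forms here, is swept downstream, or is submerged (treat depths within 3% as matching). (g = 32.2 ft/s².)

q = Q/b = 78.7/5.80 = 13.6 ft²/s; V₁ = q/y₁ = 21.2 ft/s. Fr₁ = V₁/√(g·y₁) = 4.67.
Bélanger equation: y₂/y₁ = ½[√(1 + 8Fr₁²) − 1] = ½[√175.5 − 1] = 6.12.
y₂ = 6.12 × 0.640 = 3.92 ft.
Tailwater y_tw = 4.81 ft: y_tw > y₂, so the jump is submerged.

y₂ = 3.92 ft; the jump is submerged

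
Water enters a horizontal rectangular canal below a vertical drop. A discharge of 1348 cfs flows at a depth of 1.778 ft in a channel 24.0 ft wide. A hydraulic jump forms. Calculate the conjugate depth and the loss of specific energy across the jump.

y₂ = 9.646 ft; ΔE = 7.101 ft

q = Q/b = 1348/24.0 = 56.17 ft²/s; V₁ = q/y₁ = 31.59 ft/s. Fr₁ = V₁/√(g·y₁) = 4.175.
By Bélanger, y₂/y₁ = ½[√(1 + 8Fr₁²) − 1] = ½[√140.44 − 1] = 5.425.
y₂ = 5.425 × 1.778 = 9.646 ft.
Head loss: ΔE = (y₂ − y₁)³/(4y₁y₂) = (9.646 − 1.778)³/(4×1.778×9.646) = 487.1/68.61 = 7.101 ft.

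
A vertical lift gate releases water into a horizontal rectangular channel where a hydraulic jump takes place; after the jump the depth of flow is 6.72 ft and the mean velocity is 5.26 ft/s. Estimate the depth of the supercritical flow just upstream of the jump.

Fr₂ = V₂/√(g·y₂) = 5.26/√(32.2×6.72) = 0.358.
The Bélanger relation is symmetric: y₁/y₂ = ½[√(1 + 8Fr₂²) − 1] = ½[√2.023 − 1] = 0.211.
y₁ = 0.211 × 6.72 = 1.42 ft.

y₁ = 1.42 ft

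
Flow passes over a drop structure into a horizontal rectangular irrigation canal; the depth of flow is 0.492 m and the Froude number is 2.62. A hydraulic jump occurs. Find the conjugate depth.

y₂ = 1.59 m

Fr₁ = 2.62 (given).
By Bélanger, y₂/y₁ = ½[√(1 + 8Fr₁²) − 1] = ½[√55.92 − 1] = 3.24.
y₂ = 3.24 × 0.492 = 1.59 m.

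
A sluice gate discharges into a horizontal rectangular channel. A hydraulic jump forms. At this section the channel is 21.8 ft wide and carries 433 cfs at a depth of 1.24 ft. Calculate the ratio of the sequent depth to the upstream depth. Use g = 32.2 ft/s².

q = Q/b = 433/21.8 = 19.9 ft²/s; V₁ = q/y₁ = 16.0 ft/s. Fr₁ = V₁/√(g·y₁) = 2.53.
Conjugate-depth relation: y₂/y₁ = ½[√(1 + 8Fr₁²) − 1] = ½[√52.41 − 1] = 3.12.

y₂/y₁ = 3.12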